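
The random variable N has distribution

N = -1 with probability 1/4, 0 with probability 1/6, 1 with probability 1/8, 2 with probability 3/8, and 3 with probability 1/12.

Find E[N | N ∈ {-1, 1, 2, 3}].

P(N ∈ {-1, 1, 2, 3}) = 1/4 + 1/8 + 3/8 + 1/12 = 5/6.
E[N | N ∈ {-1, 1, 2, 3}] = [(-1)·1/4 + 1·1/8 + 2·3/8 + 3·1/12] / (5/6)
 = 7/8 / (5/6)
 = 21/20

1.05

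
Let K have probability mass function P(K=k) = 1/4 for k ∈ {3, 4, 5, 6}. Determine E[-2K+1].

E[-2K+1] = Σ (-2k+1)·P(K=k)
 = (-5)·1/4 + (-7)·1/4 + (-9)·1/4 + (-11)·1/4
 = (-5/4) + (-7/4) + (-9/4) + (-11/4)
 = -8

-8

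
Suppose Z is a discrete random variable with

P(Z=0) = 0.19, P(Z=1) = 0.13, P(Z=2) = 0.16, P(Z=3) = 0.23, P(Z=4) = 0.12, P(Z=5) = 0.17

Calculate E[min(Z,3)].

2.01

E[min(Z,3)] = Σ min(z,3)·P(Z=z)
 = 0·0.19 + 1·0.13 + 2·0.16 + 3·0.23 + 3·0.12 + 3·0.17
 = 0 + 0.13 + 0.32 + 0.69 + 0.36 + 0.51
 = 2.01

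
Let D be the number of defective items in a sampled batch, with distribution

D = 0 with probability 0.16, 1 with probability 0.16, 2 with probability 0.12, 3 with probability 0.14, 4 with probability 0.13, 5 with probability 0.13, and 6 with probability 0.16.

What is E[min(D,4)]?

E[min(D,4)] = Σ min(d,4)·P(D=d)
 = 0·0.16 + 1·0.16 + 2·0.12 + 3·0.14 + 4·0.13 + 4·0.13 + 4·0.16
 = 0 + 0.16 + 0.24 + 0.42 + 0.52 + 0.52 + 0.64
 = 2.5

2.5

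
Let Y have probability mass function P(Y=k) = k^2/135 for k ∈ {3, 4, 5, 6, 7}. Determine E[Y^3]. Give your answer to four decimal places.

214.6296

E[Y^3] = Σ y^3·P(Y=y)
 = 27·1/15 + 64·16/135 + 125·5/27 + 216·4/15 + 343·49/135
 = 9/5 + 1024/135 + 625/27 + 288/5 + 16807/135
 = 5795/27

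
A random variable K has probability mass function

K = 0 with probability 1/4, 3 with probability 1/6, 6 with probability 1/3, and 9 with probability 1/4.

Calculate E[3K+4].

18.25

E[3K+4] = Σ (3k+4)·P(K=k)
 = 4·1/4 + 13·1/6 + 22·1/3 + 31·1/4
 = 1 + 13/6 + 22/3 + 31/4
 = 73/4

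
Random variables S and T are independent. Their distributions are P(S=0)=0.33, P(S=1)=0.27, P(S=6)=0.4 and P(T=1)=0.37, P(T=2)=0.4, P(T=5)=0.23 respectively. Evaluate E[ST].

6.1944

E[ST] = Σ_s Σ_t st · P(S=s)P(T=t)
 = 0·0.1221 + 0·0.132 + 0·0.0759 + 1·0.0999 + 2·0.108 + 5·0.0621 + 6·0.148 + 12·0.16 + 30·0.092
 = 0 + 0 + 0 + 0.0999 + 0.216 + 0.3105 + 0.888 + 1.92 + 2.76
 = 6.1944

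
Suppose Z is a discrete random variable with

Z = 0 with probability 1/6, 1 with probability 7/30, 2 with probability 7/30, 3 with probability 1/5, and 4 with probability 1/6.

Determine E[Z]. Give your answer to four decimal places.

E[Z] = Σ z·P(Z=z)
 = 0·1/6 + 1·7/30 + 2·7/30 + 3·1/5 + 4·1/6
 = 0 + 7/30 + 7/15 + 3/5 + 2/3
 = 59/30

1.9667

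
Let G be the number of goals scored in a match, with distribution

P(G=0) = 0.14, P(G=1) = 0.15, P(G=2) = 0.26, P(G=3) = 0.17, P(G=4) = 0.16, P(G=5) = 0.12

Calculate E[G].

E[G] = Σ g·P(G=g)
 = 0·0.14 + 1·0.15 + 2·0.26 + 3·0.17 + 4·0.16 + 5·0.12
 = 0 + 0.15 + 0.52 + 0.51 + 0.64 + 0.6
 = 2.42

2.42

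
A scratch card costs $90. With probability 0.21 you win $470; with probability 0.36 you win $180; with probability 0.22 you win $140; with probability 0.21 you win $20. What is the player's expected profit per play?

E[payout] = 470·0.21 + 180·0.36 + 140·0.22 + 20·0.21
 = 98.7 + 64.8 + 30.8 + 4.2
 = 198.5
Net = 198.5 - 90 = 108.5

108.5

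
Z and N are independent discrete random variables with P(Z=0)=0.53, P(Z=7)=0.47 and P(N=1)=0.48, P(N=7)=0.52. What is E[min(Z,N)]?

1.9364

E[min(Z,N)] = Σ_z Σ_n min(z,n) · P(Z=z)P(N=n)
 = 0·0.2544 + 0·0.2756 + 1·0.2256 + 7·0.2444
 = 0 + 0 + 0.2256 + 1.7108
 = 1.9364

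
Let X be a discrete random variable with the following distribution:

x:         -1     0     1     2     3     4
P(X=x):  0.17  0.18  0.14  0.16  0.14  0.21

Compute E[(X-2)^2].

E[(X-2)^2] = Σ (x-2)^2·P(X=x)
 = 9·0.17 + 4·0.18 + 1·0.14 + 0·0.16 + 1·0.14 + 4·0.21
 = 1.53 + 0.72 + 0.14 + 0 + 0.14 + 0.84
 = 3.37

3.37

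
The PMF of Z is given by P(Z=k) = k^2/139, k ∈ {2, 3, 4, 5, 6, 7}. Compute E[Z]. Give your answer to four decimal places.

E[Z] = Σ z·P(Z=z)
 = 2·4/139 + 3·9/139 + 4·16/139 + 5·25/139 + 6·36/139 + 7·49/139
 = 8/139 + 27/139 + 64/139 + 125/139 + 216/139 + 343/139
 = 783/139

5.6331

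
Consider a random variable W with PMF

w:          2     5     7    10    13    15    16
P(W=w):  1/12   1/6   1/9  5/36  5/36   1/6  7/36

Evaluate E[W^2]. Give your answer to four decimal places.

134.5833

E[W^2] = Σ w^2·P(W=w)
 = 4·1/12 + 25·1/6 + 49·1/9 + 100·5/36 + 169·5/36 + 225·1/6 + 256·7/36
 = 1/3 + 25/6 + 49/9 + 125/9 + 845/36 + 75/2 + 448/9
 = 1615/12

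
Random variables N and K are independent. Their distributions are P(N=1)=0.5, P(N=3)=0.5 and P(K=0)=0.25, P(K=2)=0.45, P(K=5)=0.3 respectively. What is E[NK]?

E[NK] = Σ_n Σ_k nk · P(N=n)P(K=k)
 = 0·0.125 + 2·0.225 + 5·0.15 + 0·0.125 + 6·0.225 + 15·0.15
 = 0 + 0.45 + 0.75 + 0 + 1.35 + 2.25
 = 4.8

4.8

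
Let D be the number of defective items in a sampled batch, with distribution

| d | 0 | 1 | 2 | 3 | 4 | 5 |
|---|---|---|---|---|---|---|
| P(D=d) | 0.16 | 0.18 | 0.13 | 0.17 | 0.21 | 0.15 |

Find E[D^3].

E[D^3] = Σ d^3·P(D=d)
 = 0·0.16 + 1·0.18 + 8·0.13 + 27·0.17 + 64·0.21 + 125·0.15
 = 0 + 0.18 + 1.04 + 4.59 + 13.44 + 18.75
 = 38

38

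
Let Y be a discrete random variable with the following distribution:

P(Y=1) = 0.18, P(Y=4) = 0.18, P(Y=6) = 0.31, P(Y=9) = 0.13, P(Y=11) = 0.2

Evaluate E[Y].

E[Y] = Σ y·P(Y=y)
 = 1·0.18 + 4·0.18 + 6·0.31 + 9·0.13 + 11·0.2
 = 0.18 + 0.72 + 1.86 + 1.17 + 2.2
 = 6.13

6.13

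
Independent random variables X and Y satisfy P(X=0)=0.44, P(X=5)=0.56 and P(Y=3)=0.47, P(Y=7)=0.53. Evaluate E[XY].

E[XY] = Σ_x Σ_y xy · P(X=x)P(Y=y)
 = 0·0.2068 + 0·0.2332 + 15·0.2632 + 35·0.2968
 = 0 + 0 + 3.948 + 10.388
 = 14.336

14.336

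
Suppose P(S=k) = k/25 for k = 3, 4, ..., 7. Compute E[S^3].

186.36

E[S^3] = Σ s^3·P(S=s)
 = 27·3/25 + 64·4/25 + 125·1/5 + 216·6/25 + 343·7/25
 = 81/25 + 256/25 + 25 + 1296/25 + 2401/25
 = 4659/25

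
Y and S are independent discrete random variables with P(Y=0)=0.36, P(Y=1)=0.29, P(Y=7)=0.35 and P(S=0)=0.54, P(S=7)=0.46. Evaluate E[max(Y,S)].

4.6996

E[max(Y,S)] = Σ_y Σ_s max(y,s) · P(Y=y)P(S=s)
 = 0·0.1944 + 7·0.1656 + 1·0.1566 + 7·0.1334 + 7·0.189 + 7·0.161
 = 0 + 1.1592 + 0.1566 + 0.9338 + 1.323 + 1.127
 = 4.6996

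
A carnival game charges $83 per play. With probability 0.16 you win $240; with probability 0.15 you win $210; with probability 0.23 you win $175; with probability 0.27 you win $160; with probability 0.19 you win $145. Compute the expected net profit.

E[payout] = 240·0.16 + 210·0.15 + 175·0.23 + 160·0.27 + 145·0.19
 = 38.4 + 31.5 + 40.25 + 43.2 + 27.55
 = 180.9
Net = 180.9 - 83 = 97.9

97.9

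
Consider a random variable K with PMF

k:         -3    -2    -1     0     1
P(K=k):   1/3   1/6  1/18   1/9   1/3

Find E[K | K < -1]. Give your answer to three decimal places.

-2.667

P(K < -1) = 1/3 + 1/6 = 1/2.
E[K | K < -1] = [(-3)·1/3 + (-2)·1/6] / (1/2)
 = -4/3 / (1/2)
 = -8/3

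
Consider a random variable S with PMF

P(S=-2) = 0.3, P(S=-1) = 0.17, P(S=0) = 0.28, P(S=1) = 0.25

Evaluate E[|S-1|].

1.52

E[|S-1|] = Σ |s-1|·P(S=s)
 = 3·0.3 + 2·0.17 + 1·0.28 + 0·0.25
 = 0.9 + 0.34 + 0.28 + 0
 = 1.52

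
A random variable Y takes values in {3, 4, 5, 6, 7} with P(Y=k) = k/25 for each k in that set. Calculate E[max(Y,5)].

E[max(Y,5)] = Σ max(y,5)·P(Y=y)
 = 5·3/25 + 5·4/25 + 5·1/5 + 6·6/25 + 7·7/25
 = 3/5 + 4/5 + 1 + 36/25 + 49/25
 = 29/5

5.8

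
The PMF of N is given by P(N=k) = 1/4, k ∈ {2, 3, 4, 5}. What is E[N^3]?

56

E[N^3] = Σ n^3·P(N=n)
 = 8·1/4 + 27·1/4 + 64·1/4 + 125·1/4
 = 2 + 27/4 + 16 + 125/4
 = 56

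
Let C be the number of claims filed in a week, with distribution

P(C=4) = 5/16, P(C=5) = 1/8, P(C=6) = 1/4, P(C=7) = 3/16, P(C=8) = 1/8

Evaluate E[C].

5.6875

E[C] = Σ c·P(C=c)
 = 4·5/16 + 5·1/8 + 6·1/4 + 7·3/16 + 8·1/8
 = 5/4 + 5/8 + 3/2 + 21/16 + 1
 = 91/16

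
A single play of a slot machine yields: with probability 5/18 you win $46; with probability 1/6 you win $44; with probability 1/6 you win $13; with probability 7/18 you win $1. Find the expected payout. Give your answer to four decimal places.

22.6667

E[payout] = 46·5/18 + 44·1/6 + 13·1/6 + 1·7/18
 = 115/9 + 22/3 + 13/6 + 7/18
 = 68/3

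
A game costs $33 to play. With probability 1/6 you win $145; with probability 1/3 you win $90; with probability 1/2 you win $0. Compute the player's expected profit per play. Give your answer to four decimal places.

E[payout] = 145·1/6 + 90·1/3 + 0·1/2
 = 145/6 + 30 + 0
 = 325/6
Net = 325/6 - 33 = 127/6

21.1667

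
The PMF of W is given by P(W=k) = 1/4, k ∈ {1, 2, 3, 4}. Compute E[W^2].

E[W^2] = Σ w^2·P(W=w)
 = 1·1/4 + 4·1/4 + 9·1/4 + 16·1/4
 = 1/4 + 1 + 9/4 + 4
 = 15/2

7.5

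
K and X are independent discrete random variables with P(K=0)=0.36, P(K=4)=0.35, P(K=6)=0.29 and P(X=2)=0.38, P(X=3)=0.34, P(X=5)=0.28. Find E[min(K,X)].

E[min(K,X)] = Σ_k Σ_x min(k,x) · P(K=k)P(X=x)
 = 0·0.1368 + 0·0.1224 + 0·0.1008 + 2·0.133 + 3·0.119 + 4·0.098 + 2·0.1102 + 3·0.0986 + 5·0.0812
 = 0 + 0 + 0 + 0.266 + 0.357 + 0.392 + 0.2204 + 0.2958 + 0.406
 = 1.9372

1.9372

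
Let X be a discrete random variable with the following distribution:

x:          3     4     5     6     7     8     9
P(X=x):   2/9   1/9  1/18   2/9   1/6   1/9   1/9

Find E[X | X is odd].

5.6

P(X is odd) = 2/9 + 1/18 + 1/6 + 1/9 = 5/9.
E[X | X is odd] = [3·2/9 + 5·1/18 + 7·1/6 + 9·1/9] / (5/9)
 = 28/9 / (5/9)
 = 28/5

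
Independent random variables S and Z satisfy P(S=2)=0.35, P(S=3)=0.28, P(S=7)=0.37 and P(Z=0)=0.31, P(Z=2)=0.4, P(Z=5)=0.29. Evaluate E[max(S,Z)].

4.5969

E[max(S,Z)] = Σ_s Σ_z max(s,z) · P(S=s)P(Z=z)
 = 2·0.1085 + 2·0.14 + 5·0.1015 + 3·0.0868 + 3·0.112 + 5·0.0812 + 7·0.1147 + 7·0.148 + 7·0.1073
 = 0.217 + 0.28 + 0.5075 + 0.2604 + 0.336 + 0.406 + 0.8029 + 1.036 + 0.7511
 = 4.5969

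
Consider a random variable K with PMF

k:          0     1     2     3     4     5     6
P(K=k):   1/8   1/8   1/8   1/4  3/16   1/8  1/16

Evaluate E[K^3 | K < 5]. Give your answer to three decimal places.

24.462

P(K < 5) = 1/8 + 1/8 + 1/8 + 1/4 + 3/16 = 13/16.
E[K^3 | K < 5] = [0·1/8 + 1·1/8 + 8·1/8 + 27·1/4 + 64·3/16] / (13/16)
 = 159/8 / (13/16)
 = 318/13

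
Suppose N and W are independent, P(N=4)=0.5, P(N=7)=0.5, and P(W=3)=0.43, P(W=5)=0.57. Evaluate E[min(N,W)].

E[min(N,W)] = Σ_n Σ_w min(n,w) · P(N=n)P(W=w)
 = 3·0.215 + 4·0.285 + 3·0.215 + 5·0.285
 = 0.645 + 1.14 + 0.645 + 1.425
 = 3.855

3.855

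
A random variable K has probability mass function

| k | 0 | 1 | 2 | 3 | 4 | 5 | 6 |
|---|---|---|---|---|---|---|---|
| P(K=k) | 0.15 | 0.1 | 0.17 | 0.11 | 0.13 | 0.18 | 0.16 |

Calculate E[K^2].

E[K^2] = Σ k^2·P(K=k)
 = 0·0.15 + 1·0.1 + 4·0.17 + 9·0.11 + 16·0.13 + 25·0.18 + 36·0.16
 = 0 + 0.1 + 0.68 + 0.99 + 2.08 + 4.5 + 5.76
 = 14.11

14.11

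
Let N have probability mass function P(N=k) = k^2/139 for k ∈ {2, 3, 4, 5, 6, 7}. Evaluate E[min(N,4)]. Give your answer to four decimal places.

E[min(N,4)] = Σ min(n,4)·P(N=n)
 = 2·4/139 + 3·9/139 + 4·16/139 + 4·25/139 + 4·36/139 + 4·49/139
 = 8/139 + 27/139 + 64/139 + 100/139 + 144/139 + 196/139
 = 539/139

3.8777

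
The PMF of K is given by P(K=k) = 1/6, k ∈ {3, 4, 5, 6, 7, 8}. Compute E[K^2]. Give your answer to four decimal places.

E[K^2] = Σ k^2·P(K=k)
 = 9·1/6 + 16·1/6 + 25·1/6 + 36·1/6 + 49·1/6 + 64·1/6
 = 3/2 + 8/3 + 25/6 + 6 + 49/6 + 32/3
 = 199/6

33.1667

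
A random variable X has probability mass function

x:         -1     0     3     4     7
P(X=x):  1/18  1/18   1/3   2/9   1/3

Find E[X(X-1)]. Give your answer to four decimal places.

E[X(X-1)] = Σ x(x-1)·P(X=x)
 = 2·1/18 + 0·1/18 + 6·1/3 + 12·2/9 + 42·1/3
 = 1/9 + 0 + 2 + 8/3 + 14
 = 169/9

18.7778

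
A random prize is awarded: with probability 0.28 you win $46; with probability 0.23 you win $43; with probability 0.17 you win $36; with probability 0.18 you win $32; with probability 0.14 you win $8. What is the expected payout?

35.77

E[payout] = 46·0.28 + 43·0.23 + 36·0.17 + 32·0.18 + 8·0.14
 = 12.88 + 9.89 + 6.12 + 5.76 + 1.12
 = 35.77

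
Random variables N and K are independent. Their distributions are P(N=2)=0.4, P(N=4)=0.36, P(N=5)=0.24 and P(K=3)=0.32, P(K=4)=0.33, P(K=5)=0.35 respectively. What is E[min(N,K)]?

E[min(N,K)] = Σ_n Σ_k min(n,k) · P(N=n)P(K=k)
 = 2·0.128 + 2·0.132 + 2·0.14 + 3·0.1152 + 4·0.1188 + 4·0.126 + 3·0.0768 + 4·0.0792 + 5·0.084
 = 0.256 + 0.264 + 0.28 + 0.3456 + 0.4752 + 0.504 + 0.2304 + 0.3168 + 0.42
 = 3.092

3.092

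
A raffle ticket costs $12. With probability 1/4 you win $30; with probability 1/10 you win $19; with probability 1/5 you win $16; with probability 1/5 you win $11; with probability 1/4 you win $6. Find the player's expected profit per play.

E[payout] = 30·1/4 + 19·1/10 + 16·1/5 + 11·1/5 + 6·1/4
 = 15/2 + 19/10 + 16/5 + 11/5 + 3/2
 = 163/10
Net = 163/10 - 12 = 43/10

4.3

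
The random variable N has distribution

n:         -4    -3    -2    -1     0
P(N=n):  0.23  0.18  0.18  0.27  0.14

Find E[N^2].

6.29

E[N^2] = Σ n^2·P(N=n)
 = 16·0.23 + 9·0.18 + 4·0.18 + 1·0.27 + 0·0.14
 = 3.68 + 1.62 + 0.72 + 0.27 + 0
 = 6.29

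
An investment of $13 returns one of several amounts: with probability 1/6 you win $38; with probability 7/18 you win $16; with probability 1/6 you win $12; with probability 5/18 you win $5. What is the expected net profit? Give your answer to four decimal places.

E[payout] = 38·1/6 + 16·7/18 + 12·1/6 + 5·5/18
 = 19/3 + 56/9 + 2 + 25/18
 = 287/18
Net = 287/18 - 13 = 53/18

2.9444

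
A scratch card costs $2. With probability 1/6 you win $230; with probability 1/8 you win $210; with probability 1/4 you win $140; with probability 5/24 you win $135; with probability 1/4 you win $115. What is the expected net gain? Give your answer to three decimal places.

E[payout] = 230·1/6 + 210·1/8 + 140·1/4 + 135·5/24 + 115·1/4
 = 115/3 + 105/4 + 35 + 225/8 + 115/4
 = 3755/24
Net = 3755/24 - 2 = 3707/24

154.458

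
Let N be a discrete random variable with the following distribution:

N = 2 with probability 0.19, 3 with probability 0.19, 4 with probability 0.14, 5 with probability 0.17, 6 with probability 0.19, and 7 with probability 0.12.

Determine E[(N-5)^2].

E[(N-5)^2] = Σ (n-5)^2·P(N=n)
 = 9·0.19 + 4·0.19 + 1·0.14 + 0·0.17 + 1·0.19 + 4·0.12
 = 1.71 + 0.76 + 0.14 + 0 + 0.19 + 0.48
 = 3.28

3.28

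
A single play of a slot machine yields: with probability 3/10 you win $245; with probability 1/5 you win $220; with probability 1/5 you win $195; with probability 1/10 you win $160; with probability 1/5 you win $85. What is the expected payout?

189.5

E[payout] = 245·3/10 + 220·1/5 + 195·1/5 + 160·1/10 + 85·1/5
 = 147/2 + 44 + 39 + 16 + 17
 = 379/2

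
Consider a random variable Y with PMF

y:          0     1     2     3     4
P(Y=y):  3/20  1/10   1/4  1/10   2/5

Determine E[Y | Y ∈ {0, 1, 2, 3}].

P(Y ∈ {0, 1, 2, 3}) = 3/20 + 1/10 + 1/4 + 1/10 = 3/5.
E[Y | Y ∈ {0, 1, 2, 3}] = [0·3/20 + 1·1/10 + 2·1/4 + 3·1/10] / (3/5)
 = 9/10 / (3/5)
 = 3/2

1.5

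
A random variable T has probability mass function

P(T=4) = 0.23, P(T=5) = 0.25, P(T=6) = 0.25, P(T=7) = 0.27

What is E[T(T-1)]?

26.6

E[T(T-1)] = Σ t(t-1)·P(T=t)
 = 12·0.23 + 20·0.25 + 30·0.25 + 42·0.27
 = 2.76 + 5 + 7.5 + 11.34
 = 26.6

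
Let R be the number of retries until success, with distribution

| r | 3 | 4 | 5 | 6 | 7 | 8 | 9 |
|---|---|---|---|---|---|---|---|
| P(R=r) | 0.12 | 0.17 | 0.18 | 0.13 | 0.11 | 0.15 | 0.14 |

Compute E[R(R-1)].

E[R(R-1)] = Σ r(r-1)·P(R=r)
 = 6·0.12 + 12·0.17 + 20·0.18 + 30·0.13 + 42·0.11 + 56·0.15 + 72·0.14
 = 0.72 + 2.04 + 3.6 + 3.9 + 4.62 + 8.4 + 10.08
 = 33.36

33.36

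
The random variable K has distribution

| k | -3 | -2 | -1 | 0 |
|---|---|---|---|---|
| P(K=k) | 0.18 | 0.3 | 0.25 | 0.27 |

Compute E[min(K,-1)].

E[min(K,-1)] = Σ min(k,-1)·P(K=k)
 = (-3)·0.18 + (-2)·0.3 + (-1)·0.25 + (-1)·0.27
 = (-0.54) + (-0.6) + (-0.25) + (-0.27)
 = -1.66

-1.66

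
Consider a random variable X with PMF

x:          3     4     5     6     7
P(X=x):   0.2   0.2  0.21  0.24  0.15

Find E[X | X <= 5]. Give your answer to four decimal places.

P(X <= 5) = 0.2 + 0.2 + 0.21 = 0.61.
E[X | X <= 5] = [3·0.2 + 4·0.2 + 5·0.21] / 0.61
 = 2.45 / 0.61
 = 245/61

4.0164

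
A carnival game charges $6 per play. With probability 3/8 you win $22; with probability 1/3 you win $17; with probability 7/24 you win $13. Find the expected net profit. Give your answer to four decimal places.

E[payout] = 22·3/8 + 17·1/3 + 13·7/24
 = 33/4 + 17/3 + 91/24
 = 425/24
Net = 425/24 - 6 = 281/24

11.7083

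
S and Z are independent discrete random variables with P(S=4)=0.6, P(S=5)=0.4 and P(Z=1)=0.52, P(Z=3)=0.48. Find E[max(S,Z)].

4.4

E[max(S,Z)] = Σ_s Σ_z max(s,z) · P(S=s)P(Z=z)
 = 4·0.312 + 4·0.288 + 5·0.208 + 5·0.192
 = 1.248 + 1.152 + 1.04 + 0.96
 = 4.4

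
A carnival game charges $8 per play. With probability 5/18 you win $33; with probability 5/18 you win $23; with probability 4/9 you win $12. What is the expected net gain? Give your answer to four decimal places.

E[payout] = 33·5/18 + 23·5/18 + 12·4/9
 = 55/6 + 115/18 + 16/3
 = 188/9
Net = 188/9 - 8 = 116/9

12.8889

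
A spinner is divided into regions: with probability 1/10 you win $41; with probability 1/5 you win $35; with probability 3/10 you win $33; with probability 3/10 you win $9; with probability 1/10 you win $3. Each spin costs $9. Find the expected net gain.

E[payout] = 41·1/10 + 35·1/5 + 33·3/10 + 9·3/10 + 3·1/10
 = 41/10 + 7 + 99/10 + 27/10 + 3/10
 = 24
Net = 24 - 9 = 15

15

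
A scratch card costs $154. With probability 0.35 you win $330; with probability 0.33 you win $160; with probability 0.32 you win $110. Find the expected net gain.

49.5

E[payout] = 330·0.35 + 160·0.33 + 110·0.32
 = 115.5 + 52.8 + 35.2
 = 203.5
Net = 203.5 - 154 = 49.5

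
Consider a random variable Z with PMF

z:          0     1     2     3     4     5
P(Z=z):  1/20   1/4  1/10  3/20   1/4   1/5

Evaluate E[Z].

2.9

E[Z] = Σ z·P(Z=z)
 = 0·1/20 + 1·1/4 + 2·1/10 + 3·3/20 + 4·1/4 + 5·1/5
 = 0 + 1/4 + 1/5 + 9/20 + 1 + 1
 = 29/10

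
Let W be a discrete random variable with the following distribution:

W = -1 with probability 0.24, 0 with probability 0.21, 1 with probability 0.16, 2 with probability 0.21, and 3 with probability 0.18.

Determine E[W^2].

E[W^2] = Σ w^2·P(W=w)
 = 1·0.24 + 0·0.21 + 1·0.16 + 4·0.21 + 9·0.18
 = 0.24 + 0 + 0.16 + 0.84 + 1.62
 = 2.86

2.86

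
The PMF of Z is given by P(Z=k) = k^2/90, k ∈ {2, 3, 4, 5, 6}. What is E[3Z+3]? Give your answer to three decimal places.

E[3Z+3] = Σ (3z+3)·P(Z=z)
 = 9·2/45 + 12·1/10 + 15·8/45 + 18·5/18 + 21·2/5
 = 2/5 + 6/5 + 8/3 + 5 + 42/5
 = 53/3

17.667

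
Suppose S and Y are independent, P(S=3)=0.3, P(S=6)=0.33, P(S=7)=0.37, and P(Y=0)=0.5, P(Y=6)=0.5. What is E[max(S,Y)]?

5.92

E[max(S,Y)] = Σ_s Σ_y max(s,y) · P(S=s)P(Y=y)
 = 3·0.15 + 6·0.15 + 6·0.165 + 6·0.165 + 7·0.185 + 7·0.185
 = 0.45 + 0.9 + 0.99 + 0.99 + 1.295 + 1.295
 = 5.92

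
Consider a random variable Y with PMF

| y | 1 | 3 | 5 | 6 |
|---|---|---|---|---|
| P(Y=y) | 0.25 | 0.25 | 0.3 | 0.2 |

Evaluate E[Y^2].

17.2

E[Y^2] = Σ y^2·P(Y=y)
 = 1·0.25 + 9·0.25 + 25·0.3 + 36·0.2
 = 0.25 + 2.25 + 7.5 + 7.2
 = 17.2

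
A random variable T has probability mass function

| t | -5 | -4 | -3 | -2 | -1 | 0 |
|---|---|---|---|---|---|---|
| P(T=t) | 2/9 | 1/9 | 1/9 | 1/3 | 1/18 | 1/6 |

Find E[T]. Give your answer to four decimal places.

-2.6111

E[T] = Σ t·P(T=t)
 = (-5)·2/9 + (-4)·1/9 + (-3)·1/9 + (-2)·1/3 + (-1)·1/18 + 0·1/6
 = (-10/9) + (-4/9) + (-1/3) + (-2/3) + (-1/18) + 0
 = -47/18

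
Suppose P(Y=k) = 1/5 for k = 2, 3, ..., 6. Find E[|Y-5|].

1.4

E[|Y-5|] = Σ |y-5|·P(Y=y)
 = 3·1/5 + 2·1/5 + 1·1/5 + 0·1/5 + 1·1/5
 = 3/5 + 2/5 + 1/5 + 0 + 1/5
 = 7/5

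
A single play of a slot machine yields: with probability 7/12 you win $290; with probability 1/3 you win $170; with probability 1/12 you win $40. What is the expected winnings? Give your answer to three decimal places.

E[payout] = 290·7/12 + 170·1/3 + 40·1/12
 = 1015/6 + 170/3 + 10/3
 = 1375/6

229.167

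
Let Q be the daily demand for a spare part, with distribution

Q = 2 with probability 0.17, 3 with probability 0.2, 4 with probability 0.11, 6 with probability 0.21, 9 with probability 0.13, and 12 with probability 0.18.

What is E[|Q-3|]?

E[|Q-3|] = Σ |q-3|·P(Q=q)
 = 1·0.17 + 0·0.2 + 1·0.11 + 3·0.21 + 6·0.13 + 9·0.18
 = 0.17 + 0 + 0.11 + 0.63 + 0.78 + 1.62
 = 3.31

3.31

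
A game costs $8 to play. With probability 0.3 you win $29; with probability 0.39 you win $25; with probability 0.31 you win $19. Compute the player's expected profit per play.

16.34

E[payout] = 29·0.3 + 25·0.39 + 19·0.31
 = 8.7 + 9.75 + 5.89
 = 24.34
Net = 24.34 - 8 = 16.34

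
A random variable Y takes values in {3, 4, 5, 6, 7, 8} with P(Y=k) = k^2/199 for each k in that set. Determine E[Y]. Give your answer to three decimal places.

E[Y] = Σ y·P(Y=y)
 = 3·9/199 + 4·16/199 + 5·25/199 + 6·36/199 + 7·49/199 + 8·64/199
 = 27/199 + 64/199 + 125/199 + 216/199 + 343/199 + 512/199
 = 1287/199

6.467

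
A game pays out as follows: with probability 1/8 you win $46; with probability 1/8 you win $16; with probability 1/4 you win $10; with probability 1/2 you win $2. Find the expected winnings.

E[payout] = 46·1/8 + 16·1/8 + 10·1/4 + 2·1/2
 = 23/4 + 2 + 5/2 + 1
 = 45/4

11.25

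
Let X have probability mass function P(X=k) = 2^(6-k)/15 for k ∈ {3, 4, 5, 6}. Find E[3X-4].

7.2

E[3X-4] = Σ (3x-4)·P(X=x)
 = 5·8/15 + 8·4/15 + 11·2/15 + 14·1/15
 = 8/3 + 32/15 + 22/15 + 14/15
 = 36/5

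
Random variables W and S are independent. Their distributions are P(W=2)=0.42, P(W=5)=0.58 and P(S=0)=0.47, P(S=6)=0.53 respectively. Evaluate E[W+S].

E[W+S] = Σ_w Σ_s (w+s) · P(W=w)P(S=s)
 = 2·0.1974 + 8·0.2226 + 5·0.2726 + 11·0.3074
 = 0.3948 + 1.7808 + 1.363 + 3.3814
 = 6.92

6.92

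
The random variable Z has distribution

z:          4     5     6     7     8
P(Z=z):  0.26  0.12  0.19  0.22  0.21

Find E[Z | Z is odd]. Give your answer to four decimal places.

P(Z is odd) = 0.12 + 0.22 = 0.34.
E[Z | Z is odd] = [5·0.12 + 7·0.22] / 0.34
 = 2.14 / 0.34
 = 107/17

6.2941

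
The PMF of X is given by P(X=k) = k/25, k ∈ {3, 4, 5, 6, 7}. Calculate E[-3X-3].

E[-3X-3] = Σ (-3x-3)·P(X=x)
 = (-12)·3/25 + (-15)·4/25 + (-18)·1/5 + (-21)·6/25 + (-24)·7/25
 = (-36/25) + (-12/5) + (-18/5) + (-126/25) + (-168/25)
 = -96/5

-19.2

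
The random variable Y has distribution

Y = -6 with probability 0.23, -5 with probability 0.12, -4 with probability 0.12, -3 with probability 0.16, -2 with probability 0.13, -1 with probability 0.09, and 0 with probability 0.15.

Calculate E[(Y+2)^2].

6.09

E[(Y+2)^2] = Σ (y+2)^2·P(Y=y)
 = 16·0.23 + 9·0.12 + 4·0.12 + 1·0.16 + 0·0.13 + 1·0.09 + 4·0.15
 = 3.68 + 1.08 + 0.48 + 0.16 + 0 + 0.09 + 0.6
 = 6.09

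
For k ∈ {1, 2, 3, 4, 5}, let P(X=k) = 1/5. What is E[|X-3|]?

E[|X-3|] = Σ |x-3|·P(X=x)
 = 2·1/5 + 1·1/5 + 0·1/5 + 1·1/5 + 2·1/5
 = 2/5 + 1/5 + 0 + 1/5 + 2/5
 = 6/5

1.2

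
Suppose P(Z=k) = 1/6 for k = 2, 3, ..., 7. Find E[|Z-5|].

1.5

E[|Z-5|] = Σ |z-5|·P(Z=z)
 = 3·1/6 + 2·1/6 + 1·1/6 + 0·1/6 + 1·1/6 + 2·1/6
 = 1/2 + 1/3 + 1/6 + 0 + 1/6 + 1/3
 = 3/2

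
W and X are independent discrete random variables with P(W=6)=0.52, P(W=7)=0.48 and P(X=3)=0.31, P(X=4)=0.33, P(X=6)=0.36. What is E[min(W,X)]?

4.41

E[min(W,X)] = Σ_w Σ_x min(w,x) · P(W=w)P(X=x)
 = 3·0.1612 + 4·0.1716 + 6·0.1872 + 3·0.1488 + 4·0.1584 + 6·0.1728
 = 0.4836 + 0.6864 + 1.1232 + 0.4464 + 0.6336 + 1.0368
 = 4.41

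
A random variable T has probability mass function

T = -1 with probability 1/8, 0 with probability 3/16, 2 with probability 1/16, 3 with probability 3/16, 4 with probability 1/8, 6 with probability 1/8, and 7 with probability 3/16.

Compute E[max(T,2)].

3.875

E[max(T,2)] = Σ max(t,2)·P(T=t)
 = 2·1/8 + 2·3/16 + 2·1/16 + 3·3/16 + 4·1/8 + 6·1/8 + 7·3/16
 = 1/4 + 3/8 + 1/8 + 9/16 + 1/2 + 3/4 + 21/16
 = 31/8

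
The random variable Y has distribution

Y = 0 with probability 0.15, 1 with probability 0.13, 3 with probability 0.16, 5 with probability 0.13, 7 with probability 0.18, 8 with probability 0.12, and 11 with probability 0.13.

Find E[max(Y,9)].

9.26

E[max(Y,9)] = Σ max(y,9)·P(Y=y)
 = 9·0.15 + 9·0.13 + 9·0.16 + 9·0.13 + 9·0.18 + 9·0.12 + 11·0.13
 = 1.35 + 1.17 + 1.44 + 1.17 + 1.62 + 1.08 + 1.43
 = 9.26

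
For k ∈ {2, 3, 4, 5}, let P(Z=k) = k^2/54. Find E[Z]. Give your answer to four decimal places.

E[Z] = Σ z·P(Z=z)
 = 2·2/27 + 3·1/6 + 4·8/27 + 5·25/54
 = 4/27 + 1/2 + 32/27 + 125/54
 = 112/27

4.1481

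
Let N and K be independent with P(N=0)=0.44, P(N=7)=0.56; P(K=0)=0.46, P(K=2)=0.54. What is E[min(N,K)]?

0.6048

E[min(N,K)] = Σ_n Σ_k min(n,k) · P(N=n)P(K=k)
 = 0·0.2024 + 0·0.2376 + 0·0.2576 + 2·0.3024
 = 0 + 0 + 0 + 0.6048
 = 0.6048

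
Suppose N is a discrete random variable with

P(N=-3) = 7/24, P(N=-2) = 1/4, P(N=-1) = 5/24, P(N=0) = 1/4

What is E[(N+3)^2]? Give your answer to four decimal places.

E[(N+3)^2] = Σ (n+3)^2·P(N=n)
 = 0·7/24 + 1·1/4 + 4·5/24 + 9·1/4
 = 0 + 1/4 + 5/6 + 9/4
 = 10/3

3.3333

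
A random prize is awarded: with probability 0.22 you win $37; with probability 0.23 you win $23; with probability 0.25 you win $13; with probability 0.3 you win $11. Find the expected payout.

E[payout] = 37·0.22 + 23·0.23 + 13·0.25 + 11·0.3
 = 8.14 + 5.29 + 3.25 + 3.3
 = 19.98

19.98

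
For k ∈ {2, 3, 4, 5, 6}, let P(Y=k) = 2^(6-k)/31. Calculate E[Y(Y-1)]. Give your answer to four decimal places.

E[Y(Y-1)] = Σ y(y-1)·P(Y=y)
 = 2·16/31 + 6·8/31 + 12·4/31 + 20·2/31 + 30·1/31
 = 32/31 + 48/31 + 48/31 + 40/31 + 30/31
 = 198/31

6.3871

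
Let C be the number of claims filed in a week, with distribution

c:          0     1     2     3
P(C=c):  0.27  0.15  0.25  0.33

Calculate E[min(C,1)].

0.73

E[min(C,1)] = Σ min(c,1)·P(C=c)
 = 0·0.27 + 1·0.15 + 1·0.25 + 1·0.33
 = 0 + 0.15 + 0.25 + 0.33
 = 0.73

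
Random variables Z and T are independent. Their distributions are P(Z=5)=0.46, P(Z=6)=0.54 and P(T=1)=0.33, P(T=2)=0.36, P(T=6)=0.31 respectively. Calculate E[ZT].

16.1214

E[ZT] = Σ_z Σ_t zt · P(Z=z)P(T=t)
 = 5·0.1518 + 10·0.1656 + 30·0.1426 + 6·0.1782 + 12·0.1944 + 36·0.1674
 = 0.759 + 1.656 + 4.278 + 1.0692 + 2.3328 + 6.0264
 = 16.1214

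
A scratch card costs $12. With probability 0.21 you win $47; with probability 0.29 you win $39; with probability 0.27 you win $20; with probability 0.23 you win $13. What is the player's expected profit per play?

17.57

E[payout] = 47·0.21 + 39·0.29 + 20·0.27 + 13·0.23
 = 9.87 + 11.31 + 5.4 + 2.99
 = 29.57
Net = 29.57 - 12 = 17.57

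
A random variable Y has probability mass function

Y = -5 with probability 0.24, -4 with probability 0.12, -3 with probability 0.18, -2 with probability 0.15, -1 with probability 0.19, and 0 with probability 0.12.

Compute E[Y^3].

E[Y^3] = Σ y^3·P(Y=y)
 = (-125)·0.24 + (-64)·0.12 + (-27)·0.18 + (-8)·0.15 + (-1)·0.19 + 0·0.12
 = (-30) + (-7.68) + (-4.86) + (-1.2) + (-0.19) + 0
 = -43.93

-43.93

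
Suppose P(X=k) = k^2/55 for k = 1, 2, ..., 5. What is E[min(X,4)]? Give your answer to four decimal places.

3.6364

E[min(X,4)] = Σ min(x,4)·P(X=x)
 = 1·1/55 + 2·4/55 + 3·9/55 + 4·16/55 + 4·5/11
 = 1/55 + 8/55 + 27/55 + 64/55 + 20/11
 = 40/11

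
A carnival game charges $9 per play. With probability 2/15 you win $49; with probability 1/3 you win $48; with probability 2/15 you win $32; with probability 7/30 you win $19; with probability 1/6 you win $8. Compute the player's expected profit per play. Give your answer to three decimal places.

E[payout] = 49·2/15 + 48·1/3 + 32·2/15 + 19·7/30 + 8·1/6
 = 98/15 + 16 + 64/15 + 133/30 + 4/3
 = 977/30
Net = 977/30 - 9 = 707/30

23.567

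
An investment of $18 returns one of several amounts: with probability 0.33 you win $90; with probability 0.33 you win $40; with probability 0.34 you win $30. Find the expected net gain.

E[payout] = 90·0.33 + 40·0.33 + 30·0.34
 = 29.7 + 13.2 + 10.2
 = 53.1
Net = 53.1 - 18 = 35.1

35.1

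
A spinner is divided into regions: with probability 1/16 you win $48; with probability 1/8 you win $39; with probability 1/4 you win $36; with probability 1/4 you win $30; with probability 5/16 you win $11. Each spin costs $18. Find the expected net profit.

E[payout] = 48·1/16 + 39·1/8 + 36·1/4 + 30·1/4 + 11·5/16
 = 3 + 39/8 + 9 + 15/2 + 55/16
 = 445/16
Net = 445/16 - 18 = 157/16

9.8125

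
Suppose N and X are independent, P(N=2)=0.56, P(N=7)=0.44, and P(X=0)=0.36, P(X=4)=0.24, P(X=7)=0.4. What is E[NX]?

15.792

E[NX] = Σ_n Σ_x nx · P(N=n)P(X=x)
 = 0·0.2016 + 8·0.1344 + 14·0.224 + 0·0.1584 + 28·0.1056 + 49·0.176
 = 0 + 1.0752 + 3.136 + 0 + 2.9568 + 8.624
 = 15.792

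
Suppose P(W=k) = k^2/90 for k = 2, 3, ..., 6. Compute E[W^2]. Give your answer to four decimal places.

25.2667

E[W^2] = Σ w^2·P(W=w)
 = 4·2/45 + 9·1/10 + 16·8/45 + 25·5/18 + 36·2/5
 = 8/45 + 9/10 + 128/45 + 125/18 + 72/5
 = 379/15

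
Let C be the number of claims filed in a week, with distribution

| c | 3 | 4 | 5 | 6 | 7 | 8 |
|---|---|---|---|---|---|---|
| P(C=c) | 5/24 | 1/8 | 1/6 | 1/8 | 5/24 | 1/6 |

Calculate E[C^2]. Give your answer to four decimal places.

33.4167

E[C^2] = Σ c^2·P(C=c)
 = 9·5/24 + 16·1/8 + 25·1/6 + 36·1/8 + 49·5/24 + 64·1/6
 = 15/8 + 2 + 25/6 + 9/2 + 245/24 + 32/3
 = 401/12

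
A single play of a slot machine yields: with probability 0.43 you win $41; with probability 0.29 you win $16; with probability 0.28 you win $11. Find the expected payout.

E[payout] = 41·0.43 + 16·0.29 + 11·0.28
 = 17.63 + 4.64 + 3.08
 = 25.35

25.35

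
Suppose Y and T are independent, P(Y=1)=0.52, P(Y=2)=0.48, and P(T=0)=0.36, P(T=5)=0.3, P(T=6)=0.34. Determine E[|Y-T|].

E[|Y-T|] = Σ_y Σ_t |y-t| · P(Y=y)P(T=t)
 = 1·0.1872 + 4·0.156 + 5·0.1768 + 2·0.1728 + 3·0.144 + 4·0.1632
 = 0.1872 + 0.624 + 0.884 + 0.3456 + 0.432 + 0.6528
 = 3.1256

3.1256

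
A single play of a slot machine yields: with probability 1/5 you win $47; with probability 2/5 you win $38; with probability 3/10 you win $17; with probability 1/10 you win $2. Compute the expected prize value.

29.9

E[payout] = 47·1/5 + 38·2/5 + 17·3/10 + 2·1/10
 = 47/5 + 76/5 + 51/10 + 1/5
 = 299/10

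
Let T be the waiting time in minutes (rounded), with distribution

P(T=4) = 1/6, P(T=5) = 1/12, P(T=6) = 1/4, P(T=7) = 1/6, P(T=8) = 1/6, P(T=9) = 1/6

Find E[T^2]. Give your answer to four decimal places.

E[T^2] = Σ t^2·P(T=t)
 = 16·1/6 + 25·1/12 + 36·1/4 + 49·1/6 + 64·1/6 + 81·1/6
 = 8/3 + 25/12 + 9 + 49/6 + 32/3 + 27/2
 = 553/12

46.0833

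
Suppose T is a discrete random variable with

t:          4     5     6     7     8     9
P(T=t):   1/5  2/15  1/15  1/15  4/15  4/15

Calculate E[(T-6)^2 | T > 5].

P(T > 5) = 1/15 + 1/15 + 4/15 + 4/15 = 2/3.
E[(T-6)^2 | T > 5] = [0·1/15 + 1·1/15 + 4·4/15 + 9·4/15] / (2/3)
 = 53/15 / (2/3)
 = 53/10

5.3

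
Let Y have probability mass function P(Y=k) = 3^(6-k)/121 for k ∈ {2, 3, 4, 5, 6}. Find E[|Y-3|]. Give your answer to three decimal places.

E[|Y-3|] = Σ |y-3|·P(Y=y)
 = 1·81/121 + 0·27/121 + 1·9/121 + 2·3/121 + 3·1/121
 = 81/121 + 0 + 9/121 + 6/121 + 3/121
 = 9/11

0.818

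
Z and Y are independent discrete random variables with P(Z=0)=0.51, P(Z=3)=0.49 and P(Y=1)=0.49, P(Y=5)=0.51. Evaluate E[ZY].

E[ZY] = Σ_z Σ_y zy · P(Z=z)P(Y=y)
 = 0·0.2499 + 0·0.2601 + 3·0.2401 + 15·0.2499
 = 0 + 0 + 0.7203 + 3.7485
 = 4.4688

4.4688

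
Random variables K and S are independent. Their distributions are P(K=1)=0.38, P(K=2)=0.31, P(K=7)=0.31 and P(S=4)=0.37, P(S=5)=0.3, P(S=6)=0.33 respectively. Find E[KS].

E[KS] = Σ_k Σ_s ks · P(K=k)P(S=s)
 = 4·0.1406 + 5·0.114 + 6·0.1254 + 8·0.1147 + 10·0.093 + 12·0.1023 + 28·0.1147 + 35·0.093 + 42·0.1023
 = 0.5624 + 0.57 + 0.7524 + 0.9176 + 0.93 + 1.2276 + 3.2116 + 3.255 + 4.2966
 = 15.7232

15.7232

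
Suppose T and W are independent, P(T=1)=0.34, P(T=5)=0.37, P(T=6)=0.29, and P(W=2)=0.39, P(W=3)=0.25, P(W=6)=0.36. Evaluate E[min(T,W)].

2.6422

E[min(T,W)] = Σ_t Σ_w min(t,w) · P(T=t)P(W=w)
 = 1·0.1326 + 1·0.085 + 1·0.1224 + 2·0.1443 + 3·0.0925 + 5·0.1332 + 2·0.1131 + 3·0.0725 + 6·0.1044
 = 0.1326 + 0.085 + 0.1224 + 0.2886 + 0.2775 + 0.666 + 0.2262 + 0.2175 + 0.6264
 = 2.6422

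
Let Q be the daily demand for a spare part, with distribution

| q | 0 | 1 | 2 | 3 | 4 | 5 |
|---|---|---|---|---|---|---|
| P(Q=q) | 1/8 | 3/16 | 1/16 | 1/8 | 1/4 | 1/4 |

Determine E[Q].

2.9375

E[Q] = Σ q·P(Q=q)
 = 0·1/8 + 1·3/16 + 2·1/16 + 3·1/8 + 4·1/4 + 5·1/4
 = 0 + 3/16 + 1/8 + 3/8 + 1 + 5/4
 = 47/16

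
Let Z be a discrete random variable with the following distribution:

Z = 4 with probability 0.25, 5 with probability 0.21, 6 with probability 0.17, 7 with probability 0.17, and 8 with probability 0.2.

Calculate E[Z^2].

E[Z^2] = Σ z^2·P(Z=z)
 = 16·0.25 + 25·0.21 + 36·0.17 + 49·0.17 + 64·0.2
 = 4 + 5.25 + 6.12 + 8.33 + 12.8
 = 36.5

36.5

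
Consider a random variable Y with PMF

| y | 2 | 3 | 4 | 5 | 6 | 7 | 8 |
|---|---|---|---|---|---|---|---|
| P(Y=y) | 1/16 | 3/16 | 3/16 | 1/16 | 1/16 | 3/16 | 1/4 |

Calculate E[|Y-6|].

E[|Y-6|] = Σ |y-6|·P(Y=y)
 = 4·1/16 + 3·3/16 + 2·3/16 + 1·1/16 + 0·1/16 + 1·3/16 + 2·1/4
 = 1/4 + 9/16 + 3/8 + 1/16 + 0 + 3/16 + 1/2
 = 31/16

1.9375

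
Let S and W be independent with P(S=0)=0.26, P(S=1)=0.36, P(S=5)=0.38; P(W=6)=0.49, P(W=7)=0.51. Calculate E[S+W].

E[S+W] = Σ_s Σ_w (s+w) · P(S=s)P(W=w)
 = 6·0.1274 + 7·0.1326 + 7·0.1764 + 8·0.1836 + 11·0.1862 + 12·0.1938
 = 0.7644 + 0.9282 + 1.2348 + 1.4688 + 2.0482 + 2.3256
 = 8.77

8.77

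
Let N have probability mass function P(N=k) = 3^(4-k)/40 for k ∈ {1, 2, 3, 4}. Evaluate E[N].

E[N] = Σ n·P(N=n)
 = 1·27/40 + 2·9/40 + 3·3/40 + 4·1/40
 = 27/40 + 9/20 + 9/40 + 1/10
 = 29/20

1.45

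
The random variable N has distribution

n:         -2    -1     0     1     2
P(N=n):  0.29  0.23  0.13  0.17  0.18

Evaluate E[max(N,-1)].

E[max(N,-1)] = Σ max(n,-1)·P(N=n)
 = (-1)·0.29 + (-1)·0.23 + 0·0.13 + 1·0.17 + 2·0.18
 = (-0.29) + (-0.23) + 0 + 0.17 + 0.36
 = 0.01

0.01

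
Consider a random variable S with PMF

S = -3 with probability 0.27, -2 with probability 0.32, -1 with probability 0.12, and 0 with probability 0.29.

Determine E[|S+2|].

0.97

E[|S+2|] = Σ |s+2|·P(S=s)
 = 1·0.27 + 0·0.32 + 1·0.12 + 2·0.29
 = 0.27 + 0 + 0.12 + 0.58
 = 0.97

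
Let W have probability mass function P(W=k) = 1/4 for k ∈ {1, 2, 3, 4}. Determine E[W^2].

E[W^2] = Σ w^2·P(W=w)
 = 1·1/4 + 4·1/4 + 9·1/4 + 16·1/4
 = 1/4 + 1 + 9/4 + 4
 = 15/2

7.5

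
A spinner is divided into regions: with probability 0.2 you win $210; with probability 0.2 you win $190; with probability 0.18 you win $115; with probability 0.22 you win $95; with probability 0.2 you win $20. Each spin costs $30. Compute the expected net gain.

95.6

E[payout] = 210·0.2 + 190·0.2 + 115·0.18 + 95·0.22 + 20·0.2
 = 42 + 38 + 20.7 + 20.9 + 4
 = 125.6
Net = 125.6 - 30 = 95.6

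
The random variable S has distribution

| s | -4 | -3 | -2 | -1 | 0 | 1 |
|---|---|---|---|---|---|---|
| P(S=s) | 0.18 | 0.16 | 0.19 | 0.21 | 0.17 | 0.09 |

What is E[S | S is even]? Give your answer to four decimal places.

P(S is even) = 0.18 + 0.19 + 0.17 = 0.54.
E[S | S is even] = [(-4)·0.18 + (-2)·0.19 + 0·0.17] / 0.54
 = -1.1 / 0.54
 = -55/27

-2.0370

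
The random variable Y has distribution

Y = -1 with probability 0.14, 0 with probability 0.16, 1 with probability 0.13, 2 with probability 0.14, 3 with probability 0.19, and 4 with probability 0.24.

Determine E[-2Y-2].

E[-2Y-2] = Σ (-2y-2)·P(Y=y)
 = 0·0.14 + (-2)·0.16 + (-4)·0.13 + (-6)·0.14 + (-8)·0.19 + (-10)·0.24
 = 0 + (-0.32) + (-0.52) + (-0.84) + (-1.52) + (-2.4)
 = -5.6

-5.6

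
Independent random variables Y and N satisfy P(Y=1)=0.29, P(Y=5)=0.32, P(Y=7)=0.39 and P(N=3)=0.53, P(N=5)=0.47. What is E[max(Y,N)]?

E[max(Y,N)] = Σ_y Σ_n max(y,n) · P(Y=y)P(N=n)
 = 3·0.1537 + 5·0.1363 + 5·0.1696 + 5·0.1504 + 7·0.2067 + 7·0.1833
 = 0.4611 + 0.6815 + 0.848 + 0.752 + 1.4469 + 1.2831
 = 5.4726

5.4726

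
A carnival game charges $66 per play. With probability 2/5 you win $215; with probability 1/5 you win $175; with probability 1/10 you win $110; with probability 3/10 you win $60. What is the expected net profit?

84

E[payout] = 215·2/5 + 175·1/5 + 110·1/10 + 60·3/10
 = 86 + 35 + 11 + 18
 = 150
Net = 150 - 66 = 84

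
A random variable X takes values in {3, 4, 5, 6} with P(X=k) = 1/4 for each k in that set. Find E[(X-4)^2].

1.5

E[(X-4)^2] = Σ (x-4)^2·P(X=x)
 = 1·1/4 + 0·1/4 + 1·1/4 + 4·1/4
 = 1/4 + 0 + 1/4 + 1
 = 3/2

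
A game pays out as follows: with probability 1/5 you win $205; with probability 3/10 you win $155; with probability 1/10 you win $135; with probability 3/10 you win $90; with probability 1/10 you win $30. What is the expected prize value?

131

E[payout] = 205·1/5 + 155·3/10 + 135·1/10 + 90·3/10 + 30·1/10
 = 41 + 93/2 + 27/2 + 27 + 3
 = 131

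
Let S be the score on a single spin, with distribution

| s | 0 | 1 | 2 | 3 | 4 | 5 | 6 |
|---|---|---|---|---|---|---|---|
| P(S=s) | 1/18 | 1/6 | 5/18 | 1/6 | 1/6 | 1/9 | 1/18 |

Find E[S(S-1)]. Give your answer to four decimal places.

7.4444

E[S(S-1)] = Σ s(s-1)·P(S=s)
 = 0·1/18 + 0·1/6 + 2·5/18 + 6·1/6 + 12·1/6 + 20·1/9 + 30·1/18
 = 0 + 0 + 5/9 + 1 + 2 + 20/9 + 5/3
 = 67/9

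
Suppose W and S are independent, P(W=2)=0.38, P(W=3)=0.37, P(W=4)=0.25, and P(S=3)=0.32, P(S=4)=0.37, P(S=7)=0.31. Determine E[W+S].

7.48

E[W+S] = Σ_w Σ_s (w+s) · P(W=w)P(S=s)
 = 5·0.1216 + 6·0.1406 + 9·0.1178 + 6·0.1184 + 7·0.1369 + 10·0.1147 + 7·0.08 + 8·0.0925 + 11·0.0775
 = 0.608 + 0.8436 + 1.0602 + 0.7104 + 0.9583 + 1.147 + 0.56 + 0.74 + 0.8525
 = 7.48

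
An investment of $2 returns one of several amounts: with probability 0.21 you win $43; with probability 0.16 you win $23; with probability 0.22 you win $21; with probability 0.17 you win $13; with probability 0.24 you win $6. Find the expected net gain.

E[payout] = 43·0.21 + 23·0.16 + 21·0.22 + 13·0.17 + 6·0.24
 = 9.03 + 3.68 + 4.62 + 2.21 + 1.44
 = 20.98
Net = 20.98 - 2 = 18.98

18.98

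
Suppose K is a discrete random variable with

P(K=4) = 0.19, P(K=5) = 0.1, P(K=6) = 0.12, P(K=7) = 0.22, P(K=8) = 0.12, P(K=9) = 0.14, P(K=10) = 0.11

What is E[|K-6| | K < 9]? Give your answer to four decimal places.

P(K < 9) = 0.19 + 0.1 + 0.12 + 0.22 + 0.12 = 0.75.
E[|K-6| | K < 9] = [2·0.19 + 1·0.1 + 0·0.12 + 1·0.22 + 2·0.12] / 0.75
 = 0.94 / 0.75
 = 94/75

1.2533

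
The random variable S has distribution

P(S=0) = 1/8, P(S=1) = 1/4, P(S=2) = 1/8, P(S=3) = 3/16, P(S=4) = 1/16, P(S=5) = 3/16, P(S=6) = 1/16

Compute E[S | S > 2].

P(S > 2) = 3/16 + 1/16 + 3/16 + 1/16 = 1/2.
E[S | S > 2] = [3·3/16 + 4·1/16 + 5·3/16 + 6·1/16] / (1/2)
 = 17/8 / (1/2)
 = 17/4

4.25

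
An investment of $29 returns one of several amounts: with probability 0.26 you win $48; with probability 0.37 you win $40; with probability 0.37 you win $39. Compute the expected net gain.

12.71

E[payout] = 48·0.26 + 40·0.37 + 39·0.37
 = 12.48 + 14.8 + 14.43
 = 41.71
Net = 41.71 - 29 = 12.71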